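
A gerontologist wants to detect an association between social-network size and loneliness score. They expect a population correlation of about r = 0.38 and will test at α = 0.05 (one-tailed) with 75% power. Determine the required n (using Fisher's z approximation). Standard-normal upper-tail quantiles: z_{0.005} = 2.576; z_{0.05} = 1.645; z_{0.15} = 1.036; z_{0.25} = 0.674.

Fisher's z: C = ½·ln((1+r)/(1−r)) = ½·ln(2.2258) = 0.4001.
n = ((z_{α} + z_β)/C)² + 3.
(1.645 + 0.674) / 0.4001 = 2.319 / 0.4001 = 5.796.
n = 5.796² + 3 = 33.59 + 3 = 36.6.
Round up.

n = 37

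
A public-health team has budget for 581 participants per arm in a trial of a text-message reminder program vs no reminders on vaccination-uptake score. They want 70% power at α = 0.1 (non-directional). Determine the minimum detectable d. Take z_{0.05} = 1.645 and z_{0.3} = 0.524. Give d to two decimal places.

d_min ≈ 0.13

For two independent groups of n = 581 each: d_min = (z_{α/2} + z_β)·√(2/n).
z-sum = 1.645 + 0.524 = 2.169.
d_min = 2.169 × √(2/581) = 2.169 × 0.0587 = 0.127.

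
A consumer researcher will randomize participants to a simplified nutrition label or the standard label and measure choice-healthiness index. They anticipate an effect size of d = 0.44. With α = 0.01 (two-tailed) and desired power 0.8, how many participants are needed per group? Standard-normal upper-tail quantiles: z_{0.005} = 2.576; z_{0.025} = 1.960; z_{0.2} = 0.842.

n = 121 per group

For two independent groups with equal n: n = 2·((z_{α/2} + z_β) / d)².
z_{α/2} + z_β = 2.576 + 0.842 = 3.418.
n = 2 × (3.418 / 0.44)² = 2 × 7.768² = 2 × 60.34 = 120.7.
Round up to the next whole participant.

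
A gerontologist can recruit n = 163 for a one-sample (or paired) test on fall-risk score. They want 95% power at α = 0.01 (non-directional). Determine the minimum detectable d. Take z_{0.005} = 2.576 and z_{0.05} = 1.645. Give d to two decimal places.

d_min ≈ 0.33

For a single sample (or paired design) of n = 163: d_min = (z_{α/2} + z_β)/√n.
z-sum = 2.576 + 1.645 = 4.221.
d_min = 4.221 / √163 = 4.221 / 12.767 = 0.331.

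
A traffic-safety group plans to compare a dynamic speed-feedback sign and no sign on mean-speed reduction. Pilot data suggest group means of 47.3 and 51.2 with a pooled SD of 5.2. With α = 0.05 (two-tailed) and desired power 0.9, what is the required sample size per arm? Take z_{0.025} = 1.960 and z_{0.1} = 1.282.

n = 38 per group

Cohen's d = |M₁ − M₂| / SD_pooled = |47.3 − 51.2| / 5.2 = 3.9 / 5.2 = 0.750.
For two independent groups with equal n: n = 2·((z_{α/2} + z_β) / d)².
z_{α/2} + z_β = 1.960 + 1.282 = 3.242.
n = 2 × (3.242 / 0.750)² = 2 × 4.323² = 2 × 18.69 = 37.4.
Round up to the next whole participant.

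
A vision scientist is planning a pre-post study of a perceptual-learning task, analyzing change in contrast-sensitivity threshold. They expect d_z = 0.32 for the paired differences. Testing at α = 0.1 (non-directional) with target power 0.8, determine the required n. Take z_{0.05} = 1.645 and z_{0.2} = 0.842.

n = 61 pairs

For a paired (one-sample on differences) test: n = ((z_{α/2} + z_β) / d)².
z_{α/2} + z_β = 1.645 + 0.842 = 2.487.
n = (2.487 / 0.32)² = 7.772² = 60.40.
Round up.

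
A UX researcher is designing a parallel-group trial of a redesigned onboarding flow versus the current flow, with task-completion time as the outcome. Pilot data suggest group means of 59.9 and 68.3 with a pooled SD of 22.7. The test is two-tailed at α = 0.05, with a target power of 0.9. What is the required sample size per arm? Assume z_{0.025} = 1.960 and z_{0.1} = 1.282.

Cohen's d = |M₁ − M₂| / SD_pooled = |59.9 − 68.3| / 22.7 = 8.4 / 22.7 = 0.370.
For two independent groups with equal n: n = 2·((z_{α/2} + z_β) / d)².
z_{α/2} + z_β = 1.960 + 1.282 = 3.242.
n = 2 × (3.242 / 0.370)² = 2 × 8.762² = 2 × 76.78 = 153.6.
Round up to the next whole participant.

n = 154 per group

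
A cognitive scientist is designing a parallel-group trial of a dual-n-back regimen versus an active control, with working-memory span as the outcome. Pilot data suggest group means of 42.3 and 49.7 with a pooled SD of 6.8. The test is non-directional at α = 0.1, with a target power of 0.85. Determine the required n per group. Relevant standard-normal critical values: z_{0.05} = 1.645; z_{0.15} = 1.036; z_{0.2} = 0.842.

Cohen's d = |M₁ − M₂| / SD_pooled = |42.3 − 49.7| / 6.8 = 7.4 / 6.8 = 1.088.
For two independent groups with equal n: n = 2·((z_{α/2} + z_β) / d)².
z_{α/2} + z_β = 1.645 + 1.036 = 2.681.
n = 2 × (2.681 / 1.088)² = 2 × 2.464² = 2 × 6.07 = 12.1.
Round up to the next whole participant.

n = 13 per group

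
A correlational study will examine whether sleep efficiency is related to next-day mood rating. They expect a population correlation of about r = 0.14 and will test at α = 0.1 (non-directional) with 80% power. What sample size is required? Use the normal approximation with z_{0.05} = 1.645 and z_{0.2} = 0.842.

Fisher's z: C = ½·ln((1+r)/(1−r)) = ½·ln(1.3256) = 0.1409.
n = ((z_{α/2} + z_β)/C)² + 3.
(1.645 + 0.842) / 0.1409 = 2.487 / 0.1409 = 17.651.
n = 17.651² + 3 = 311.55 + 3 = 314.6.
Round up.

n = 315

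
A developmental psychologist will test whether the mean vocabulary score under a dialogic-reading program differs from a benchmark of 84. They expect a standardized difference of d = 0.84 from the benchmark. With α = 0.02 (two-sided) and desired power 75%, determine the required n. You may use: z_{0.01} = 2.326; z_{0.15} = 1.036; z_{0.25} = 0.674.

n = 13

For a one-sample test: n = ((z_{α/2} + z_β) / d)².
z_{α/2} + z_β = 2.326 + 0.674 = 3.000.
n = (3.000 / 0.84)² = 3.571² = 12.76.
Round up.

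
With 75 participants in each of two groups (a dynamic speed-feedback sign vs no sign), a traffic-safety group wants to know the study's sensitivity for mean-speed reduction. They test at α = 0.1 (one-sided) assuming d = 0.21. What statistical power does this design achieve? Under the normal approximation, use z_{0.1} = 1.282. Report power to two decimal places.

For two equal groups, power = Φ(d·√(n/2) − z_{α}).
d·√(n/2) = 0.21 × √(75/2) = 0.21 × 6.124 = 1.286.
z_β = 1.286 − 1.282 = 0.004.
Power = Φ(0.004) = 0.502.

power ≈ 0.50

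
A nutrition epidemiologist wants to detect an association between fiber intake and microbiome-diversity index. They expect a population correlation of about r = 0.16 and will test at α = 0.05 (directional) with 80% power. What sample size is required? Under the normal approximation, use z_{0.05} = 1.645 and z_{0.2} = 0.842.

Fisher's z: C = ½·ln((1+r)/(1−r)) = ½·ln(1.3810) = 0.1614.
n = ((z_{α} + z_β)/C)² + 3.
(1.645 + 0.842) / 0.1614 = 2.487 / 0.1614 = 15.409.
n = 15.409² + 3 = 237.43 + 3 = 240.4.
Round up.

n = 241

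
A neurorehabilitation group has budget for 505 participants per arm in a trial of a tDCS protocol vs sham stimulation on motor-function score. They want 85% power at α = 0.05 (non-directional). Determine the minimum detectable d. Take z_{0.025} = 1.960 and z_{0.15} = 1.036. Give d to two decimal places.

For two independent groups of n = 505 each: d_min = (z_{α/2} + z_β)·√(2/n).
z-sum = 1.960 + 1.036 = 2.996.
d_min = 2.996 × √(2/505) = 2.996 × 0.0629 = 0.189.

d_min ≈ 0.19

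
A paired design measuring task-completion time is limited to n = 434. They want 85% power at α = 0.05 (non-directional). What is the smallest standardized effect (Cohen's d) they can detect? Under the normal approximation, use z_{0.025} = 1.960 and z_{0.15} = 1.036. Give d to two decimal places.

For a single sample (or paired design) of n = 434: d_min = (z_{α/2} + z_β)/√n.
z-sum = 1.960 + 1.036 = 2.996.
d_min = 2.996 / √434 = 2.996 / 20.833 = 0.144.

d_min ≈ 0.14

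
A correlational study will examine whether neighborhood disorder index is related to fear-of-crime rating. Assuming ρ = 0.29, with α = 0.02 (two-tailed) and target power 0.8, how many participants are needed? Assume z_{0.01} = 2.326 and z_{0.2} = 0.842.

n = 116

Fisher's z: C = ½·ln((1+r)/(1−r)) = ½·ln(1.8169) = 0.2986.
n = ((z_{α/2} + z_β)/C)² + 3.
(2.326 + 0.842) / 0.2986 = 3.168 / 0.2986 = 10.610.
n = 10.610² + 3 = 112.56 + 3 = 115.6.
Round up.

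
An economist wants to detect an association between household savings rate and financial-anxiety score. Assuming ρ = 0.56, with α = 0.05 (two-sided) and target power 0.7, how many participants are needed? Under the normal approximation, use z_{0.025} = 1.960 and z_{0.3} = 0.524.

n = 19

Fisher's z: C = ½·ln((1+r)/(1−r)) = ½·ln(3.5455) = 0.6328.
n = ((z_{α/2} + z_β)/C)² + 3.
(1.960 + 0.524) / 0.6328 = 2.484 / 0.6328 = 3.925.
n = 3.925² + 3 = 15.41 + 3 = 18.4.
Round up.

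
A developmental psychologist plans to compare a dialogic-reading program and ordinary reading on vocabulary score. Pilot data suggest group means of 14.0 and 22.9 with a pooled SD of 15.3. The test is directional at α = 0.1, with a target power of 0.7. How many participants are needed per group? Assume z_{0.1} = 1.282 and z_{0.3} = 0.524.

n = 20 per group

Cohen's d = |M₁ − M₂| / SD_pooled = |14.0 − 22.9| / 15.3 = 8.9 / 15.3 = 0.582.
For two independent groups with equal n: n = 2·((z_{α} + z_β) / d)².
z_{α} + z_β = 1.282 + 0.524 = 1.806.
n = 2 × (1.806 / 0.582)² = 2 × 3.103² = 2 × 9.63 = 19.3.
Round up to the next whole participant.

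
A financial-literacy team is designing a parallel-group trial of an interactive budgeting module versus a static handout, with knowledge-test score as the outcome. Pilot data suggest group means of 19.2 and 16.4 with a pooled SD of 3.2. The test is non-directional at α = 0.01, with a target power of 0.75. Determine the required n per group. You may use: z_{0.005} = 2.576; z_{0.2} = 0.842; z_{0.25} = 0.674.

Cohen's d = |M₁ − M₂| / SD_pooled = |19.2 − 16.4| / 3.2 = 2.8 / 3.2 = 0.875.
For two independent groups with equal n: n = 2·((z_{α/2} + z_β) / d)².
z_{α/2} + z_β = 2.576 + 0.674 = 3.250.
n = 2 × (3.250 / 0.875)² = 2 × 3.714² = 2 × 13.80 = 27.6.
Round up to the next whole participant.

n = 28 per group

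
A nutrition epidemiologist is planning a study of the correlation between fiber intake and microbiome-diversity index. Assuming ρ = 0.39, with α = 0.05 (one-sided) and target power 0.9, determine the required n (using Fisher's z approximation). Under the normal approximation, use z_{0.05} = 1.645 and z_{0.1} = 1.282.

n = 54

Fisher's z: C = ½·ln((1+r)/(1−r)) = ½·ln(2.2787) = 0.4118.
n = ((z_{α} + z_β)/C)² + 3.
(1.645 + 1.282) / 0.4118 = 2.927 / 0.4118 = 7.108.
n = 7.108² + 3 = 50.52 + 3 = 53.5.
Round up.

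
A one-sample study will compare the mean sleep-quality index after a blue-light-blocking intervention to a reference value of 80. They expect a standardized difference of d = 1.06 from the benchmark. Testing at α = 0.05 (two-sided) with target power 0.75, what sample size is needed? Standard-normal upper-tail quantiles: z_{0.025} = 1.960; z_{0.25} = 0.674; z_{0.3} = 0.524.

n = 7

For a one-sample test: n = ((z_{α/2} + z_β) / d)².
z_{α/2} + z_β = 1.960 + 0.674 = 2.634.
n = (2.634 / 1.06)² = 2.485² = 6.17.
Round up.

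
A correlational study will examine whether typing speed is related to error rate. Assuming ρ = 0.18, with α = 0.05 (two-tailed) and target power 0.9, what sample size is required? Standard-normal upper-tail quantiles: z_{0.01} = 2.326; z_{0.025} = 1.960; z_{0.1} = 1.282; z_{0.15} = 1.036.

n = 321

Fisher's z: C = ½·ln((1+r)/(1−r)) = ½·ln(1.4390) = 0.1820.
n = ((z_{α/2} + z_β)/C)² + 3.
(1.960 + 1.282) / 0.1820 = 3.242 / 0.1820 = 17.813.
n = 17.813² + 3 = 317.31 + 3 = 320.3.
Round up.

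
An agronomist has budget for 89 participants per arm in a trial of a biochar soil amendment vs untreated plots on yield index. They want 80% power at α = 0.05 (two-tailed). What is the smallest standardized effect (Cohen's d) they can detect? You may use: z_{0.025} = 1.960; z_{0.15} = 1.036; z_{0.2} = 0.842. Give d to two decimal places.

d_min ≈ 0.42

For two independent groups of n = 89 each: d_min = (z_{α/2} + z_β)·√(2/n).
z-sum = 1.960 + 0.842 = 2.802.
d_min = 2.802 × √(2/89) = 2.802 × 0.1499 = 0.420.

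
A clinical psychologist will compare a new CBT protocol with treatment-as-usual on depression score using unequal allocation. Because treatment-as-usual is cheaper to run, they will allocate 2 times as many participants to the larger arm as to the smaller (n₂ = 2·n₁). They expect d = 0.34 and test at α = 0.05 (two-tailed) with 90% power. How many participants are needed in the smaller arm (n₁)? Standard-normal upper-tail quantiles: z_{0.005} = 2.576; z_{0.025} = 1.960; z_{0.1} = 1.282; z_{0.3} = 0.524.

With allocation ratio k = n₂/n₁ = 2, Var(x̄₁−x̄₂) = σ²(1/n₁ + 1/(k·n₁)) = σ²·(k+1)/(k·n₁).
So n₁ = (1 + 1/k)·((z_{α/2} + z_β)/d)² = 1.500 × (3.242/0.34)².
n₁ = 1.500 × 90.92 = 136.4.
Round up: n₁ = 137, giving n₂ = 2 × 137 = 274.

n₁ = 137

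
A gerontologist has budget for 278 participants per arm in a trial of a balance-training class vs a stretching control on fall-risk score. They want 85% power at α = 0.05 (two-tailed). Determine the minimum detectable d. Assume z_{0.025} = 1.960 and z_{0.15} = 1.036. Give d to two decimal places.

d_min ≈ 0.25

For two independent groups of n = 278 each: d_min = (z_{α/2} + z_β)·√(2/n).
z-sum = 1.960 + 1.036 = 2.996.
d_min = 2.996 × √(2/278) = 2.996 × 0.0848 = 0.254.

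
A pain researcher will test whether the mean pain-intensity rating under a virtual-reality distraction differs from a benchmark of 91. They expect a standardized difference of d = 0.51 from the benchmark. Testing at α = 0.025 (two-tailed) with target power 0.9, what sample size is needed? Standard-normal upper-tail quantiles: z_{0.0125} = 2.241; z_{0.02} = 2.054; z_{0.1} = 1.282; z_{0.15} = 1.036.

For a one-sample test: n = ((z_{α/2} + z_β) / d)².
z_{α/2} + z_β = 2.241 + 1.282 = 3.523.
n = (3.523 / 0.51)² = 6.908² = 47.72.
Round up.

n = 48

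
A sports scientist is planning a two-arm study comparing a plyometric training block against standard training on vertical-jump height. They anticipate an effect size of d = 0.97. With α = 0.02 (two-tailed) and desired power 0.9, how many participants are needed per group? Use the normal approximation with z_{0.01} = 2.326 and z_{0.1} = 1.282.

n = 28 per group

For two independent groups with equal n: n = 2·((z_{α/2} + z_β) / d)².
z_{α/2} + z_β = 2.326 + 1.282 = 3.608.
n = 2 × (3.608 / 0.97)² = 2 × 3.720² = 2 × 13.84 = 27.7.
Round up to the next whole participant.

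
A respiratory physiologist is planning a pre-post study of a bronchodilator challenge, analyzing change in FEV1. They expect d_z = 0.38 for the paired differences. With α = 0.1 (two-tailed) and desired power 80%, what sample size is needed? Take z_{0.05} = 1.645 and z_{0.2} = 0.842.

For a paired (one-sample on differences) test: n = ((z_{α/2} + z_β) / d)².
z_{α/2} + z_β = 1.645 + 0.842 = 2.487.
n = (2.487 / 0.38)² = 6.545² = 42.83.
Round up.

n = 43 pairs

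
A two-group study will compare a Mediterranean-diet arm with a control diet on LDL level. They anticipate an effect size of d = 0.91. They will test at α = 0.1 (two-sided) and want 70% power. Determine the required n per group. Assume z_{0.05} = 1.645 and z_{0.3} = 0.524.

For two independent groups with equal n: n = 2·((z_{α/2} + z_β) / d)².
z_{α/2} + z_β = 1.645 + 0.524 = 2.169.
n = 2 × (2.169 / 0.91)² = 2 × 2.384² = 2 × 5.68 = 11.4.
Round up to the next whole participant.

n = 12 per group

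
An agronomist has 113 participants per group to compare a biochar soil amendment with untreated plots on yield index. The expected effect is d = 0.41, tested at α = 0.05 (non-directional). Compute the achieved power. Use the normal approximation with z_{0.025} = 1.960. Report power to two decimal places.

For two equal groups, power = Φ(d·√(n/2) − z_{α/2}).
d·√(n/2) = 0.41 × √(113/2) = 0.41 × 7.517 = 3.082.
z_β = 3.082 − 1.960 = 1.122.
Power = Φ(1.122) = 0.869.

power ≈ 0.87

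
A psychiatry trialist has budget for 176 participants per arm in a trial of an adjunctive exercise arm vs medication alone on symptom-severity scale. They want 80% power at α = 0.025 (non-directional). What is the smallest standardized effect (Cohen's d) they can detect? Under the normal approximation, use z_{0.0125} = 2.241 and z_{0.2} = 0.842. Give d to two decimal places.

For two independent groups of n = 176 each: d_min = (z_{α/2} + z_β)·√(2/n).
z-sum = 2.241 + 0.842 = 3.083.
d_min = 3.083 × √(2/176) = 3.083 × 0.1066 = 0.329.

d_min ≈ 0.33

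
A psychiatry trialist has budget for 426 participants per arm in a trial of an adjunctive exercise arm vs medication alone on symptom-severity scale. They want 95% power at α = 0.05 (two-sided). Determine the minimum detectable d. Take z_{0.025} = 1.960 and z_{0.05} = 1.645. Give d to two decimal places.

d_min ≈ 0.25

For two independent groups of n = 426 each: d_min = (z_{α/2} + z_β)·√(2/n).
z-sum = 1.960 + 1.645 = 3.605.
d_min = 3.605 × √(2/426) = 3.605 × 0.0685 = 0.247.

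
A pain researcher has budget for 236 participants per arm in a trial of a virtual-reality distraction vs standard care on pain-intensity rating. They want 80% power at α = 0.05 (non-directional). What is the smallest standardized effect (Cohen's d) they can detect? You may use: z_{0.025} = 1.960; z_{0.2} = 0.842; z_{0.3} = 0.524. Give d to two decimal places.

d_min ≈ 0.26

For two independent groups of n = 236 each: d_min = (z_{α/2} + z_β)·√(2/n).
z-sum = 1.960 + 0.842 = 2.802.
d_min = 2.802 × √(2/236) = 2.802 × 0.0921 = 0.258.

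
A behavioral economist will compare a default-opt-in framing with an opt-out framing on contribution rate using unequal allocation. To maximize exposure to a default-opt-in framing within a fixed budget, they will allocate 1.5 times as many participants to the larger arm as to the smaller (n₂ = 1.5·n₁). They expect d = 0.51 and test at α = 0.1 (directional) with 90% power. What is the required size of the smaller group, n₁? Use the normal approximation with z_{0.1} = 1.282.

With allocation ratio k = n₂/n₁ = 1.5, Var(x̄₁−x̄₂) = σ²(1/n₁ + 1/(k·n₁)) = σ²·(k+1)/(k·n₁).
So n₁ = (1 + 1/k)·((z_{α} + z_β)/d)² = 1.667 × (2.564/0.51)².
n₁ = 1.667 × 25.28 = 42.1.
Round up: n₁ = 43, giving n₂ = ⌈1.5 × 43⌉ = ⌈64.5⌉ = 65.

n₁ = 43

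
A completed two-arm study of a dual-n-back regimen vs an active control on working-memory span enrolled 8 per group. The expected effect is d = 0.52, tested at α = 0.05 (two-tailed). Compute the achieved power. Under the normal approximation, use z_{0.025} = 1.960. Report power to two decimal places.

For two equal groups, power = Φ(d·√(n/2) − z_{α/2}).
d·√(n/2) = 0.52 × √(8/2) = 0.52 × 2.000 = 1.040.
z_β = 1.040 − 1.960 = -0.920.
Power = Φ(-0.920) = 0.179.

power ≈ 0.18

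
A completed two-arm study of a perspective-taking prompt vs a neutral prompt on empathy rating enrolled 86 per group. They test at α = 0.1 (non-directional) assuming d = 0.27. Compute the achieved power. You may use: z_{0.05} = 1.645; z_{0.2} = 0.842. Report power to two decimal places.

For two equal groups, power = Φ(d·√(n/2) − z_{α/2}).
d·√(n/2) = 0.27 × √(86/2) = 0.27 × 6.557 = 1.771.
z_β = 1.771 − 1.645 = 0.126.
Power = Φ(0.126) = 0.550.

power ≈ 0.55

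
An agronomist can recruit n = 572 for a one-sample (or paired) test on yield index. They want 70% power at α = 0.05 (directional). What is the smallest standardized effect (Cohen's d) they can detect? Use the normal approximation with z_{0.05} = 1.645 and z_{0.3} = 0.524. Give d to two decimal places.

For a single sample (or paired design) of n = 572: d_min = (z_{α} + z_β)/√n.
z-sum = 1.645 + 0.524 = 2.169.
d_min = 2.169 / √572 = 2.169 / 23.917 = 0.091.

d_min ≈ 0.09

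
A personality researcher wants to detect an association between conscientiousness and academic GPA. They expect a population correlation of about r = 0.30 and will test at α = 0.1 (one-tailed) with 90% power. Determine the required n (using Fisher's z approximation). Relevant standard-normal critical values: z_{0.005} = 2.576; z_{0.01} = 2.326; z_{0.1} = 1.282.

Fisher's z: C = ½·ln((1+r)/(1−r)) = ½·ln(1.8571) = 0.3095.
n = ((z_{α} + z_β)/C)² + 3.
(1.282 + 1.282) / 0.3095 = 2.564 / 0.3095 = 8.284.
n = 8.284² + 3 = 68.63 + 3 = 71.6.
Round up.

n = 72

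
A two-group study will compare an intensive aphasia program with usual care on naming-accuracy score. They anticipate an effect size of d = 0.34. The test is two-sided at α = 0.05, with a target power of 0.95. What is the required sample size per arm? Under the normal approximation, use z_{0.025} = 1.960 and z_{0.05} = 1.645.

n = 225 per group

For two independent groups with equal n: n = 2·((z_{α/2} + z_β) / d)².
z_{α/2} + z_β = 1.960 + 1.645 = 3.605.
n = 2 × (3.605 / 0.34)² = 2 × 10.603² = 2 × 112.42 = 224.8.
Round up to the next whole participant.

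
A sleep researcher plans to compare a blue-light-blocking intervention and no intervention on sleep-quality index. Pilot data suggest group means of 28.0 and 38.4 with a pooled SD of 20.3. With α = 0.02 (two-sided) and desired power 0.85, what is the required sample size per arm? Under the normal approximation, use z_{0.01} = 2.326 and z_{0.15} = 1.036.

Cohen's d = |M₁ − M₂| / SD_pooled = |28.0 − 38.4| / 20.3 = 10.4 / 20.3 = 0.512.
For two independent groups with equal n: n = 2·((z_{α/2} + z_β) / d)².
z_{α/2} + z_β = 2.326 + 1.036 = 3.362.
n = 2 × (3.362 / 0.512)² = 2 × 6.566² = 2 × 43.12 = 86.2.
Round up to the next whole participant.

n = 87 per group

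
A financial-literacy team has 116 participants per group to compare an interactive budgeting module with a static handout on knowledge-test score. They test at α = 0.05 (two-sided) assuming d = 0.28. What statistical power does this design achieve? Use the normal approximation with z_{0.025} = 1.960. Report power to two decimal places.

power ≈ 0.57

For two equal groups, power = Φ(d·√(n/2) − z_{α/2}).
d·√(n/2) = 0.28 × √(116/2) = 0.28 × 7.616 = 2.132.
z_β = 2.132 − 1.960 = 0.172.
Power = Φ(0.172) = 0.568.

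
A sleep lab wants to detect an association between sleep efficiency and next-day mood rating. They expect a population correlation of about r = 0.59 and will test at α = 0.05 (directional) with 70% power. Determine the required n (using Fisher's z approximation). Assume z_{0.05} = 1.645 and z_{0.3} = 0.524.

Fisher's z: C = ½·ln((1+r)/(1−r)) = ½·ln(3.8780) = 0.6777.
n = ((z_{α} + z_β)/C)² + 3.
(1.645 + 0.524) / 0.6777 = 2.169 / 0.6777 = 3.201.
n = 3.201² + 3 = 10.24 + 3 = 13.2.
Round up.

n = 14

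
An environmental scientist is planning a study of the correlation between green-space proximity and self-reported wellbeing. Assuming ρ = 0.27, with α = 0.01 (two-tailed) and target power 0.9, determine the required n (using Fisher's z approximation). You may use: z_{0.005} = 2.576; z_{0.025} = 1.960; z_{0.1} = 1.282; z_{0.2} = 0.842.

n = 198

Fisher's z: C = ½·ln((1+r)/(1−r)) = ½·ln(1.7397) = 0.2769.
n = ((z_{α/2} + z_β)/C)² + 3.
(2.576 + 1.282) / 0.2769 = 3.858 / 0.2769 = 13.933.
n = 13.933² + 3 = 194.12 + 3 = 197.1.
Round up.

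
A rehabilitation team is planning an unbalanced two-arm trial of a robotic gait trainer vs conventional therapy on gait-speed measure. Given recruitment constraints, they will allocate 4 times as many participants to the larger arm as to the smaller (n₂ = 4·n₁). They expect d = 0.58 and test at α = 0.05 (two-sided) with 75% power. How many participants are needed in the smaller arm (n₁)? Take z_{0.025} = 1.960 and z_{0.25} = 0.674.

With allocation ratio k = n₂/n₁ = 4, Var(x̄₁−x̄₂) = σ²(1/n₁ + 1/(k·n₁)) = σ²·(k+1)/(k·n₁).
So n₁ = (1 + 1/k)·((z_{α/2} + z_β)/d)² = 1.250 × (2.634/0.58)².
n₁ = 1.250 × 20.62 = 25.8.
Round up: n₁ = 26, giving n₂ = 4 × 26 = 104.

n₁ = 26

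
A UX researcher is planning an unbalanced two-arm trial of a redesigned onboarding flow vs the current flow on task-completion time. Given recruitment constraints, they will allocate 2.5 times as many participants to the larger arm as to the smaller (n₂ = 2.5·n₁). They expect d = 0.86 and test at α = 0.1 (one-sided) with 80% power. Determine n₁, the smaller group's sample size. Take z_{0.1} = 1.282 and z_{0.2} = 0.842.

n₁ = 9

With allocation ratio k = n₂/n₁ = 2.5, Var(x̄₁−x̄₂) = σ²(1/n₁ + 1/(k·n₁)) = σ²·(k+1)/(k·n₁).
So n₁ = (1 + 1/k)·((z_{α} + z_β)/d)² = 1.400 × (2.124/0.86)².
n₁ = 1.400 × 6.10 = 8.5.
Round up: n₁ = 9, giving n₂ = ⌈2.5 × 9⌉ = ⌈22.5⌉ = 23.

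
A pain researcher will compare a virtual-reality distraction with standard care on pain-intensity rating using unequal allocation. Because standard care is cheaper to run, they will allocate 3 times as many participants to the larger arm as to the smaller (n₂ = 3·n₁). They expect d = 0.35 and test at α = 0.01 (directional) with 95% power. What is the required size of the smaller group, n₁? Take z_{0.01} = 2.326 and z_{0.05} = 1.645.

n₁ = 172

With allocation ratio k = n₂/n₁ = 3, Var(x̄₁−x̄₂) = σ²(1/n₁ + 1/(k·n₁)) = σ²·(k+1)/(k·n₁).
So n₁ = (1 + 1/k)·((z_{α} + z_β)/d)² = 1.333 × (3.971/0.35)².
n₁ = 1.333 × 128.73 = 171.6.
Round up: n₁ = 172, giving n₂ = 3 × 172 = 516.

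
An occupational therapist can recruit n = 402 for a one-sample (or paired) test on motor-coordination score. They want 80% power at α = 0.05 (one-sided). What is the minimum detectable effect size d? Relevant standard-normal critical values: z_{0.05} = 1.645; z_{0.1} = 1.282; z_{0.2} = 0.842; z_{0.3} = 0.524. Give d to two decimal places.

d_min ≈ 0.12

For a single sample (or paired design) of n = 402: d_min = (z_{α} + z_β)/√n.
z-sum = 1.645 + 0.842 = 2.487.
d_min = 2.487 / √402 = 2.487 / 20.050 = 0.124.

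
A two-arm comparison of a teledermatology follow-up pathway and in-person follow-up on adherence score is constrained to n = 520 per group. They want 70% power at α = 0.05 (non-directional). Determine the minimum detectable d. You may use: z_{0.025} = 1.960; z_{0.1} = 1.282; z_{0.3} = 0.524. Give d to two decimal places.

d_min ≈ 0.15

For two independent groups of n = 520 each: d_min = (z_{α/2} + z_β)·√(2/n).
z-sum = 1.960 + 0.524 = 2.484.
d_min = 2.484 × √(2/520) = 2.484 × 0.0620 = 0.154.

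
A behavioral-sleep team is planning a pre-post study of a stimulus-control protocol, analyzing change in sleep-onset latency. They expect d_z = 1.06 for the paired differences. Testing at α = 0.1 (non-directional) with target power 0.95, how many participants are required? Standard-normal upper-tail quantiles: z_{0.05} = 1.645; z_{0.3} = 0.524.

For a paired (one-sample on differences) test: n = ((z_{α/2} + z_β) / d)².
z_{α/2} + z_β = 1.645 + 1.645 = 3.290.
n = (3.290 / 1.06)² = 3.104² = 9.63.
Round up.

n = 10 pairs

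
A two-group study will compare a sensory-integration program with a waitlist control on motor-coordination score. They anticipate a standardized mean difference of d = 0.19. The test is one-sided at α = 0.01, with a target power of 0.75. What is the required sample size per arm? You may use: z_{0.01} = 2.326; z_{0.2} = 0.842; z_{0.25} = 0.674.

For two independent groups with equal n: n = 2·((z_{α} + z_β) / d)².
z_{α} + z_β = 2.326 + 0.674 = 3.000.
n = 2 × (3.000 / 0.19)² = 2 × 15.789² = 2 × 249.31 = 498.6.
Round up to the next whole participant.

n = 499 per group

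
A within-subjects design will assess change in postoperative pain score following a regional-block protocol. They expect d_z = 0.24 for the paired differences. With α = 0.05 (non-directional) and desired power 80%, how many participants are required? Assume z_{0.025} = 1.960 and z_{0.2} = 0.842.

n = 137 pairs

For a paired (one-sample on differences) test: n = ((z_{α/2} + z_β) / d)².
z_{α/2} + z_β = 1.960 + 0.842 = 2.802.
n = (2.802 / 0.24)² = 11.675² = 136.31.
Round up.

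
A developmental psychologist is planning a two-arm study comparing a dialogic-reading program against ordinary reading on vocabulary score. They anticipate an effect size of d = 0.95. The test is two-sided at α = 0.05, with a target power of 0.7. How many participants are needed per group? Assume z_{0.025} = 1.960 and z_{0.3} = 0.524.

For two independent groups with equal n: n = 2·((z_{α/2} + z_β) / d)².
z_{α/2} + z_β = 1.960 + 0.524 = 2.484.
n = 2 × (2.484 / 0.95)² = 2 × 2.615² = 2 × 6.84 = 13.7.
Round up to the next whole participant.

n = 14 per group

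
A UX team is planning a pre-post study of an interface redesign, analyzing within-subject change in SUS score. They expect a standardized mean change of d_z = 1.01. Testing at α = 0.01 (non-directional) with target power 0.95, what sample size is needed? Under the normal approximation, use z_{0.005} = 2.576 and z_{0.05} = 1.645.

n = 18 pairs

For a paired (one-sample on differences) test: n = ((z_{α/2} + z_β) / d)².
z_{α/2} + z_β = 2.576 + 1.645 = 4.221.
n = (4.221 / 1.01)² = 4.179² = 17.47.
Round up.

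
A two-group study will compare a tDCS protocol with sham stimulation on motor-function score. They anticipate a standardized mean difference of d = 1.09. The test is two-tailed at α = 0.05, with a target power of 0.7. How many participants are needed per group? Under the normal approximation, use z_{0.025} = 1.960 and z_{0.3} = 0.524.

n = 11 per group

For two independent groups with equal n: n = 2·((z_{α/2} + z_β) / d)².
z_{α/2} + z_β = 1.960 + 0.524 = 2.484.
n = 2 × (2.484 / 1.09)² = 2 × 2.279² = 2 × 5.19 = 10.4.
Round up to the next whole participant.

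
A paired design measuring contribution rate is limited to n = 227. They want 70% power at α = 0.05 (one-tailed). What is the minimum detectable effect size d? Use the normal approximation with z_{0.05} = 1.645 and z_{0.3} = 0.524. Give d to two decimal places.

d_min ≈ 0.14

For a single sample (or paired design) of n = 227: d_min = (z_{α} + z_β)/√n.
z-sum = 1.645 + 0.524 = 2.169.
d_min = 2.169 / √227 = 2.169 / 15.067 = 0.144.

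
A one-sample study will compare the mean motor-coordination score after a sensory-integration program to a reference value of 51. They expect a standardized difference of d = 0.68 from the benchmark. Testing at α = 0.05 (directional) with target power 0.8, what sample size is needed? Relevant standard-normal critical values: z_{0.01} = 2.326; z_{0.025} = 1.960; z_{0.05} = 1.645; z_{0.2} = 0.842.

n = 14

For a one-sample test: n = ((z_{α} + z_β) / d)².
z_{α} + z_β = 1.645 + 0.842 = 2.487.
n = (2.487 / 0.68)² = 3.657² = 13.38.
Round up.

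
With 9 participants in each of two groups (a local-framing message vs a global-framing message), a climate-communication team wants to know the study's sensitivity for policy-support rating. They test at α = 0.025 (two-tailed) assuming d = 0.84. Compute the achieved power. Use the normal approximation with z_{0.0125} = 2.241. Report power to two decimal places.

power ≈ 0.32

For two equal groups, power = Φ(d·√(n/2) − z_{α/2}).
d·√(n/2) = 0.84 × √(9/2) = 0.84 × 2.121 = 1.782.
z_β = 1.782 − 2.241 = -0.459.
Power = Φ(-0.459) = 0.323.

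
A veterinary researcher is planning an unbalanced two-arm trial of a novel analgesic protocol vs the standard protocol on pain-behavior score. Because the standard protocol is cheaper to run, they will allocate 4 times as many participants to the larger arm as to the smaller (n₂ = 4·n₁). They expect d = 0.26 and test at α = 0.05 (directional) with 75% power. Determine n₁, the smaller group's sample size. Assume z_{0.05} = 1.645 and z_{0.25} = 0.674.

With allocation ratio k = n₂/n₁ = 4, Var(x̄₁−x̄₂) = σ²(1/n₁ + 1/(k·n₁)) = σ²·(k+1)/(k·n₁).
So n₁ = (1 + 1/k)·((z_{α} + z_β)/d)² = 1.250 × (2.319/0.26)².
n₁ = 1.250 × 79.55 = 99.4.
Round up: n₁ = 100, giving n₂ = 4 × 100 = 400.

n₁ = 100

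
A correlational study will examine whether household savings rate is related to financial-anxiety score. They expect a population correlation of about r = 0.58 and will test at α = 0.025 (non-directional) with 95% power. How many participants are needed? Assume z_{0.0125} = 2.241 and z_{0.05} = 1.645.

n = 38

Fisher's z: C = ½·ln((1+r)/(1−r)) = ½·ln(3.7619) = 0.6625.
n = ((z_{α/2} + z_β)/C)² + 3.
(2.241 + 1.645) / 0.6625 = 3.886 / 0.6625 = 5.866.
n = 5.866² + 3 = 34.41 + 3 = 37.4.
Round up.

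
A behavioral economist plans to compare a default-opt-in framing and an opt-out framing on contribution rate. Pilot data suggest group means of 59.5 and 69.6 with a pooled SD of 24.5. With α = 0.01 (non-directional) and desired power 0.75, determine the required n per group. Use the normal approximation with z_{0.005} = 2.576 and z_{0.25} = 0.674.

Cohen's d = |M₁ − M₂| / SD_pooled = |59.5 − 69.6| / 24.5 = 10.1 / 24.5 = 0.412.
For two independent groups with equal n: n = 2·((z_{α/2} + z_β) / d)².
z_{α/2} + z_β = 2.576 + 0.674 = 3.250.
n = 2 × (3.250 / 0.412)² = 2 × 7.888² = 2 × 62.23 = 124.5.
Round up to the next whole participant.

n = 125 per group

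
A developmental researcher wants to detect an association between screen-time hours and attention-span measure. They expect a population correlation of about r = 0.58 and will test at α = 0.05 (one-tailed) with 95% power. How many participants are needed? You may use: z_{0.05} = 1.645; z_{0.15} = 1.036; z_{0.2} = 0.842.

Fisher's z: C = ½·ln((1+r)/(1−r)) = ½·ln(3.7619) = 0.6625.
n = ((z_{α} + z_β)/C)² + 3.
(1.645 + 1.645) / 0.6625 = 3.290 / 0.6625 = 4.966.
n = 4.966² + 3 = 24.66 + 3 = 27.7.
Round up.

n = 28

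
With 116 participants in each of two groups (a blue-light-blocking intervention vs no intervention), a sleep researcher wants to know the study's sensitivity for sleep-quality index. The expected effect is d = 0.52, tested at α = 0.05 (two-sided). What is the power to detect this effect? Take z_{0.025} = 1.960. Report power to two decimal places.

power ≈ 0.98

For two equal groups, power = Φ(d·√(n/2) − z_{α/2}).
d·√(n/2) = 0.52 × √(116/2) = 0.52 × 7.616 = 3.960.
z_β = 3.960 − 1.960 = 2.000.
Power = Φ(2.000) = 0.977.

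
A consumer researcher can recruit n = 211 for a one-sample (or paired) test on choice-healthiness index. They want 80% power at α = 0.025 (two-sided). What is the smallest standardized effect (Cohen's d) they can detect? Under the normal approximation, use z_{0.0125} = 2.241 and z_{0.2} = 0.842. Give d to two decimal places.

For a single sample (or paired design) of n = 211: d_min = (z_{α/2} + z_β)/√n.
z-sum = 2.241 + 0.842 = 3.083.
d_min = 3.083 / √211 = 3.083 / 14.526 = 0.212.

d_min ≈ 0.21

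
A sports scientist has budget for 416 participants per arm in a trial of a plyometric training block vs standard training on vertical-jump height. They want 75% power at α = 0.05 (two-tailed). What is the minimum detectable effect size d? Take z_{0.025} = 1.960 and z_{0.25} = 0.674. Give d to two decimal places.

d_min ≈ 0.18

For two independent groups of n = 416 each: d_min = (z_{α/2} + z_β)·√(2/n).
z-sum = 1.960 + 0.674 = 2.634.
d_min = 2.634 × √(2/416) = 2.634 × 0.0693 = 0.183.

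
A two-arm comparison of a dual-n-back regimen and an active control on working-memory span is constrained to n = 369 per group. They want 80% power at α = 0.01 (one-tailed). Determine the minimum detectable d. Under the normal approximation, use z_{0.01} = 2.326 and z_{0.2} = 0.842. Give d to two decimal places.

d_min ≈ 0.23

For two independent groups of n = 369 each: d_min = (z_{α} + z_β)·√(2/n).
z-sum = 2.326 + 0.842 = 3.168.
d_min = 3.168 × √(2/369) = 3.168 × 0.0736 = 0.233.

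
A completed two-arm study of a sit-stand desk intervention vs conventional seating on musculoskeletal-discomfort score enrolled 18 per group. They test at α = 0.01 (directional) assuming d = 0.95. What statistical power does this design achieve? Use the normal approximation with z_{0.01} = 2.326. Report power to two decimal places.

power ≈ 0.70

For two equal groups, power = Φ(d·√(n/2) − z_{α}).
d·√(n/2) = 0.95 × √(18/2) = 0.95 × 3.000 = 2.850.
z_β = 2.850 − 2.326 = 0.524.
Power = Φ(0.524) = 0.700.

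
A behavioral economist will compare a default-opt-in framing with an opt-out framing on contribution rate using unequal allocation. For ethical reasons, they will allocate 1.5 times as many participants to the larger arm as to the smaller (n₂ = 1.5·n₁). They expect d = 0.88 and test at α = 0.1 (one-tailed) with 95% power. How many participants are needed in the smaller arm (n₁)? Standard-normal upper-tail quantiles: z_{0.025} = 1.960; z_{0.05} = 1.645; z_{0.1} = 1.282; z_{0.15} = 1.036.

n₁ = 19

With allocation ratio k = n₂/n₁ = 1.5, Var(x̄₁−x̄₂) = σ²(1/n₁ + 1/(k·n₁)) = σ²·(k+1)/(k·n₁).
So n₁ = (1 + 1/k)·((z_{α} + z_β)/d)² = 1.667 × (2.927/0.88)².
n₁ = 1.667 × 11.06 = 18.4.
Round up: n₁ = 19, giving n₂ = ⌈1.5 × 19⌉ = ⌈28.5⌉ = 29.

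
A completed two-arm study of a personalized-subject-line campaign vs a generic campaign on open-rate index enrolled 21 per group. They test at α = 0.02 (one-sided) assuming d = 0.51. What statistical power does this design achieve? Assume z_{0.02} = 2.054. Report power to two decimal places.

For two equal groups, power = Φ(d·√(n/2) − z_{α}).
d·√(n/2) = 0.51 × √(21/2) = 0.51 × 3.240 = 1.653.
z_β = 1.653 − 2.054 = -0.401.
Power = Φ(-0.401) = 0.344.

power ≈ 0.34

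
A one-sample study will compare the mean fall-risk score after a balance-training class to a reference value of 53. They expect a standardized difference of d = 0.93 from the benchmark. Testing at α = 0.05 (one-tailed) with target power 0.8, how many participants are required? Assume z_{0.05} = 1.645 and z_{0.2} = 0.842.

n = 8

For a one-sample test: n = ((z_{α} + z_β) / d)².
z_{α} + z_β = 1.645 + 0.842 = 2.487.
n = (2.487 / 0.93)² = 2.674² = 7.15.
Round up.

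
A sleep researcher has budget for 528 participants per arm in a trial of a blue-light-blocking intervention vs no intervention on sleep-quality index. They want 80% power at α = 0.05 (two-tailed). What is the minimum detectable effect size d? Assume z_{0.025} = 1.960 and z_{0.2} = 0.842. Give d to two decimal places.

d_min ≈ 0.17

For two independent groups of n = 528 each: d_min = (z_{α/2} + z_β)·√(2/n).
z-sum = 1.960 + 0.842 = 2.802.
d_min = 2.802 × √(2/528) = 2.802 × 0.0615 = 0.172.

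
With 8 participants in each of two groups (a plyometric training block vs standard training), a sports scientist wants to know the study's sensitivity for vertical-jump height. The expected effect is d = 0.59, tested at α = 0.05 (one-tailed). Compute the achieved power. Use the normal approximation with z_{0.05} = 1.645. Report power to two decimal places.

For two equal groups, power = Φ(d·√(n/2) − z_{α}).
d·√(n/2) = 0.59 × √(8/2) = 0.59 × 2.000 = 1.180.
z_β = 1.180 − 1.645 = -0.465.
Power = Φ(-0.465) = 0.321.

power ≈ 0.32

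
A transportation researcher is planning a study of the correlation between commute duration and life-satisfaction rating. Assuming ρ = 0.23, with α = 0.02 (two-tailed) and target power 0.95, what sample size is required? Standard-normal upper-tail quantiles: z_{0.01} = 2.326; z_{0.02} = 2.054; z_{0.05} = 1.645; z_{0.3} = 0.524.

Fisher's z: C = ½·ln((1+r)/(1−r)) = ½·ln(1.5974) = 0.2342.
n = ((z_{α/2} + z_β)/C)² + 3.
(2.326 + 1.645) / 0.2342 = 3.971 / 0.2342 = 16.956.
n = 16.956² + 3 = 287.49 + 3 = 290.5.
Round up.

n = 291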